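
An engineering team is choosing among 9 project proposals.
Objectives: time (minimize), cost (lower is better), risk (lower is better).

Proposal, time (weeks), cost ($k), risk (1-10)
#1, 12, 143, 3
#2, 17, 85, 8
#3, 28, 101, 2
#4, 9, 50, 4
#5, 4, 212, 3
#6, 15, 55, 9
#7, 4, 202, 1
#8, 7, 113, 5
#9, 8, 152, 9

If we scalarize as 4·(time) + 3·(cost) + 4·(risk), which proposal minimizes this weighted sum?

#4

#1: 4·12 + 3·143 + 4·3 = 489
#2: 4·17 + 3·85 + 4·8 = 355
#3: 4·28 + 3·101 + 4·2 = 423
#4: 4·9 + 3·50 + 4·4 = 202
#5: 4·4 + 3·212 + 4·3 = 664
#6: 4·15 + 3·55 + 4·9 = 261
#7: 4·4 + 3·202 + 4·1 = 626
#8: 4·7 + 3·113 + 4·5 = 387
#9: 4·8 + 3·152 + 4·9 = 524
Lowest: #4 at 202.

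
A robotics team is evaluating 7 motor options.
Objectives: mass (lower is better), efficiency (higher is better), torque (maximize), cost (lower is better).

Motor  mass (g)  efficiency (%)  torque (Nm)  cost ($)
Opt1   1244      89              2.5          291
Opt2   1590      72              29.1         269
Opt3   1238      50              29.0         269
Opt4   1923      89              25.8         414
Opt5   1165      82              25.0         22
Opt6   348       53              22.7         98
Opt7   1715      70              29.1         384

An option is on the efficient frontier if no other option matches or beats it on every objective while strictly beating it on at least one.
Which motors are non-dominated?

Opt1: not dominated.
Opt2: not dominated.
Opt3: not dominated.
Opt4: not dominated.
Opt5: not dominated (best cost).
Opt6: not dominated (best mass).
Opt7: dominated by Opt2 (mass 1590≤1715, efficiency 72≥70, torque 29.1≥29.1, cost 269≤384).

Opt1, Opt2, Opt3, Opt4, Opt5, Opt6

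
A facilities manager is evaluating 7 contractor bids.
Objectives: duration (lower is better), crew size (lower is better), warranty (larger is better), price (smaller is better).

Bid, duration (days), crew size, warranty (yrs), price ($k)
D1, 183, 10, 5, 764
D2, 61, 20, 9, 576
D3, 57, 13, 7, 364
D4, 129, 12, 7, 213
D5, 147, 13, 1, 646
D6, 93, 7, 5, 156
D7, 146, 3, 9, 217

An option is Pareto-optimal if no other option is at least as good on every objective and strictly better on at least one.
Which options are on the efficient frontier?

D1: dominated by D6 (duration 93≤183, crew size 7≤10, warranty 5≥5, price 156≤764).
D2: not dominated.
D3: not dominated (best duration).
D4: not dominated.
D5: dominated by D3 (duration 57≤147, crew size 13≤13, warranty 7≥1, price 364≤646).
D6: not dominated (best price).
D7: not dominated (best crew size).

D2, D3, D4, D6, D7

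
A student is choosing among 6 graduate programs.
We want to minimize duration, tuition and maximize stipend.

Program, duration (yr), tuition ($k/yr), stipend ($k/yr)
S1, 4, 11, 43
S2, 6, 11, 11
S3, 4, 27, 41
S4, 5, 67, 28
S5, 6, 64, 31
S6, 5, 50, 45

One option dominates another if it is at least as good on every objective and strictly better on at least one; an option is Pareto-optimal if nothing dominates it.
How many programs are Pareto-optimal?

2

S1: not dominated.
S2: dominated by S1 (duration 4≤6, tuition 11≤11, stipend 43≥11).
S3: dominated by S1 (duration 4≤4, tuition 11≤27, stipend 43≥41).
S4: dominated by S1 (duration 4≤5, tuition 11≤67, stipend 43≥28).
S5: dominated by S1 (duration 4≤6, tuition 11≤64, stipend 43≥31).
S6: not dominated (best stipend).
Pareto-optimal: S1, S6 → 2.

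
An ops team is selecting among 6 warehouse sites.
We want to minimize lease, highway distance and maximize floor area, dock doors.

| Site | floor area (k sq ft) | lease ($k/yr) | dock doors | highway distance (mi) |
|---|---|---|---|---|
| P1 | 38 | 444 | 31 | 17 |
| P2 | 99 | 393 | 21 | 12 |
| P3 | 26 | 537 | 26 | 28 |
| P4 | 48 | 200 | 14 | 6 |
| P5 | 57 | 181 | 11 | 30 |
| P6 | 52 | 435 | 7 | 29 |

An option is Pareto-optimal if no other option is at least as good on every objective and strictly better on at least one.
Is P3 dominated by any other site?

Yes

P1 vs P3: floor area 38≥26, lease 444≤537, dock doors 31≥26, highway distance 17≤28 — P1 is at least as good on every objective and strictly better on at least one, so P1 dominates P3.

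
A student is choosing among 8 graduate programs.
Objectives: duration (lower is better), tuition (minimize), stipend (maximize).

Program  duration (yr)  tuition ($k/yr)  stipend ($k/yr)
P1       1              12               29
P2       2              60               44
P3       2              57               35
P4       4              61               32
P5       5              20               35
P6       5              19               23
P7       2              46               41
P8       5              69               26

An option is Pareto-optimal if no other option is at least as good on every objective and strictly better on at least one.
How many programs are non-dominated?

P1: not dominated (best duration).
P2: not dominated (best stipend).
P3: dominated by P7 (duration 2≤2, tuition 46≤57, stipend 41≥35).
P4: dominated by P2 (duration 2≤4, tuition 60≤61, stipend 44≥32).
P5: not dominated.
P6: dominated by P1 (duration 1≤5, tuition 12≤19, stipend 29≥23).
P7: not dominated.
P8: dominated by P1 (duration 1≤5, tuition 12≤69, stipend 29≥26).
Pareto-optimal: P1, P2, P5, P7 → 4.

4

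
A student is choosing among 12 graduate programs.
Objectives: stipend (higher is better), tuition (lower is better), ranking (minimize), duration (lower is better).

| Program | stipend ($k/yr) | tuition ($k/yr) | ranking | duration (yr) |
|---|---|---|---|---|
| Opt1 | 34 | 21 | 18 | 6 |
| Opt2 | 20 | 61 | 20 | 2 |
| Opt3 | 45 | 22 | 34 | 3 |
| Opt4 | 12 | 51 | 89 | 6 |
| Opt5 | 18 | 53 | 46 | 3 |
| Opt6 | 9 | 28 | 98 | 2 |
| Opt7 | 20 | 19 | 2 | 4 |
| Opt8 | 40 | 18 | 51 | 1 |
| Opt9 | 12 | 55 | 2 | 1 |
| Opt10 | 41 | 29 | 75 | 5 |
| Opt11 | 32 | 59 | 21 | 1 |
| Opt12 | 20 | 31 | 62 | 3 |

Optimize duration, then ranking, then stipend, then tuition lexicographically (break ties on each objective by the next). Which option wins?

First minimize duration: best is 1, kept {Opt8, Opt9, Opt11}.
Then minimize ranking: best is 2, kept {Opt9}.

Opt9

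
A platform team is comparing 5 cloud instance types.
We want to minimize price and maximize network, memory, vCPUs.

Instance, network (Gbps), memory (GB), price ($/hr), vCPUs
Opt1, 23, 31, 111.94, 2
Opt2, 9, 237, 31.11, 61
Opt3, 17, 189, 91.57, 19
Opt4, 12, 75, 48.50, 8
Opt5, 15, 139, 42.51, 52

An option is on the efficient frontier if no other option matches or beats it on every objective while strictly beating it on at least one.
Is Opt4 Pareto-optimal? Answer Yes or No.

No

Opt5 vs Opt4: network 15≥12, memory 139≥75, price 42.51≤48.50, vCPUs 52≥8 — Opt5 is at least as good on every objective and strictly better on at least one, so Opt5 dominates Opt4.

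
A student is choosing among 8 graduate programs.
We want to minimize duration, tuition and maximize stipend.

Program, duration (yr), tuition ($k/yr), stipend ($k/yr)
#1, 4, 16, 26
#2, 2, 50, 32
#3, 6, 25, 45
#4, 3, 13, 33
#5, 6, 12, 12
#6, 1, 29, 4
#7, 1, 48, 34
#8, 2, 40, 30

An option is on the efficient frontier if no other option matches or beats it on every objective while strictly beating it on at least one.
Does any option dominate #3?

No

#1: worse on stipend (26 vs 45).
#2: worse on tuition (50 vs 25).
#4: worse on stipend (33 vs 45).
#5: worse on stipend (12 vs 45).
#6: worse on tuition (29 vs 25).
#7: worse on tuition (48 vs 25).
#8: worse on tuition (40 vs 25).
No option is at least as good as #3 on every objective and strictly better on one.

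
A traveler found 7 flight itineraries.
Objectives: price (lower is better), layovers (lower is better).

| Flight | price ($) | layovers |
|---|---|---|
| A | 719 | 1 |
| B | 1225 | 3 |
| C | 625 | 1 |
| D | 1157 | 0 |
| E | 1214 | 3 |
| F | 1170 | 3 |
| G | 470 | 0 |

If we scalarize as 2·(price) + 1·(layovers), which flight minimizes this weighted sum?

G

A: 2·719 + 1·1 = 1439
B: 2·1225 + 1·3 = 2453
C: 2·625 + 1·1 = 1251
D: 2·1157 + 1·0 = 2314
E: 2·1214 + 1·3 = 2431
F: 2·1170 + 1·3 = 2343
G: 2·470 + 1·0 = 940
Lowest: G at 940.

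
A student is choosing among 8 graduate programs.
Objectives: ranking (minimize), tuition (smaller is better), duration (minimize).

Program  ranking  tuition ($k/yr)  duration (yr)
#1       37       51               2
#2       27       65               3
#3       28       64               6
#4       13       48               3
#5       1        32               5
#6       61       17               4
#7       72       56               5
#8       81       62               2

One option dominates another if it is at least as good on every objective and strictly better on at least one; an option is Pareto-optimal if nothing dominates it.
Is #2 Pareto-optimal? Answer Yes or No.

#4 vs #2: ranking 13≤27, tuition 48≤65, duration 3≤3 — #4 is at least as good on every objective and strictly better on at least one, so #4 dominates #2.

No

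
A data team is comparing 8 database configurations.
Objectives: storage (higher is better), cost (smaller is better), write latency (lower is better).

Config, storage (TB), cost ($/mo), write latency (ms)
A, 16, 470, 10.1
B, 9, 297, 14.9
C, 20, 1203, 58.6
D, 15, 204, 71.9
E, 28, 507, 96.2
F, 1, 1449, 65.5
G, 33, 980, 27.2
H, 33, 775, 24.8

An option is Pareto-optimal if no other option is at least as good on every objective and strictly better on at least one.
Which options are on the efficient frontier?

A: not dominated (best write latency).
B: not dominated.
C: dominated by G (storage 33≥20, cost 980≤1203, write latency 27.2≤58.6).
D: not dominated (best cost).
E: not dominated.
F: dominated by A (storage 16≥1, cost 470≤1449, write latency 10.1≤65.5).
G: dominated by H (storage 33≥33, cost 775≤980, write latency 24.8≤27.2).
H: not dominated.

A, B, D, E, H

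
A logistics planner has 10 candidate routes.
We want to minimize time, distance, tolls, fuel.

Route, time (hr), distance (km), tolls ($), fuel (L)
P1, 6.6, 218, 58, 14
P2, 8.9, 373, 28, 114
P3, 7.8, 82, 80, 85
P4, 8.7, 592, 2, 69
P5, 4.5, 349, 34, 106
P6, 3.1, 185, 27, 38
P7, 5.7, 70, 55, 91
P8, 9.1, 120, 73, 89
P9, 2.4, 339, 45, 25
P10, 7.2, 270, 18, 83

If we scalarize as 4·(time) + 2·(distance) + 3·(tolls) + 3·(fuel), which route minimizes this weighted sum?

P6

P1: 4·6.6 + 2·218 + 3·58 + 3·14 = 678.4
P2: 4·8.9 + 2·373 + 3·28 + 3·114 = 1207.6
P3: 4·7.8 + 2·82 + 3·80 + 3·85 = 690.2
P4: 4·8.7 + 2·592 + 3·2 + 3·69 = 1431.8
P5: 4·4.5 + 2·349 + 3·34 + 3·106 = 1136.0
P6: 4·3.1 + 2·185 + 3·27 + 3·38 = 577.4
P7: 4·5.7 + 2·70 + 3·55 + 3·91 = 600.8
P8: 4·9.1 + 2·120 + 3·73 + 3·89 = 762.4
P9: 4·2.4 + 2·339 + 3·45 + 3·25 = 897.6
P10: 4·7.2 + 2·270 + 3·18 + 3·83 = 871.8
Lowest: P6 at 577.4.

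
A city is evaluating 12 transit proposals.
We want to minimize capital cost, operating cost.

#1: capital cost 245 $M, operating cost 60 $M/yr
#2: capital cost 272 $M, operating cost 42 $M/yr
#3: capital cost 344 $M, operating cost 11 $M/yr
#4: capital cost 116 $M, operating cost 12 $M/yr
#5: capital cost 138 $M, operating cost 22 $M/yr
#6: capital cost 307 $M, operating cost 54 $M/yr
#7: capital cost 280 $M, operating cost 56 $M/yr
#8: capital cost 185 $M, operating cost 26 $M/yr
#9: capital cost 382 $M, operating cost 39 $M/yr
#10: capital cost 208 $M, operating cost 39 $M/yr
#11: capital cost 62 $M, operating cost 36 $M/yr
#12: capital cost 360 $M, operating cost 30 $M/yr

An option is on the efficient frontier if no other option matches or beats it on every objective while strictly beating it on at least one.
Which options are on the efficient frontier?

#3, #4, #11

#1: dominated by #4 (capital cost 116≤245, operating cost 12≤60).
#2: dominated by #4 (capital cost 116≤272, operating cost 12≤42).
#3: not dominated (best operating cost).
#4: not dominated.
#5: dominated by #4 (capital cost 116≤138, operating cost 12≤22).
#6: dominated by #2 (capital cost 272≤307, operating cost 42≤54).
#7: dominated by #2 (capital cost 272≤280, operating cost 42≤56).
#8: dominated by #4 (capital cost 116≤185, operating cost 12≤26).
#9: dominated by #3 (capital cost 344≤382, operating cost 11≤39).
#10: dominated by #4 (capital cost 116≤208, operating cost 12≤39).
#11: not dominated (best capital cost).
#12: dominated by #3 (capital cost 344≤360, operating cost 11≤30).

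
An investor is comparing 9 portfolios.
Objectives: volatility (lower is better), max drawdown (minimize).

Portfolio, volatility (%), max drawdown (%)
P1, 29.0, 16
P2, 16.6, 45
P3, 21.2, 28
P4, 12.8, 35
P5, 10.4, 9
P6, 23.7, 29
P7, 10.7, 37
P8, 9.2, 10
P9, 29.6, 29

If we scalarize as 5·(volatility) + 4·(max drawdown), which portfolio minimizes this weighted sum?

P8

P1: 5·29.0 + 4·16 = 209.0
P2: 5·16.6 + 4·45 = 263.0
P3: 5·21.2 + 4·28 = 218.0
P4: 5·12.8 + 4·35 = 204.0
P5: 5·10.4 + 4·9 = 88.0
P6: 5·23.7 + 4·29 = 234.5
P7: 5·10.7 + 4·37 = 201.5
P8: 5·9.2 + 4·10 = 86.0
P9: 5·29.6 + 4·29 = 264.0
Lowest: P8 at 86.0.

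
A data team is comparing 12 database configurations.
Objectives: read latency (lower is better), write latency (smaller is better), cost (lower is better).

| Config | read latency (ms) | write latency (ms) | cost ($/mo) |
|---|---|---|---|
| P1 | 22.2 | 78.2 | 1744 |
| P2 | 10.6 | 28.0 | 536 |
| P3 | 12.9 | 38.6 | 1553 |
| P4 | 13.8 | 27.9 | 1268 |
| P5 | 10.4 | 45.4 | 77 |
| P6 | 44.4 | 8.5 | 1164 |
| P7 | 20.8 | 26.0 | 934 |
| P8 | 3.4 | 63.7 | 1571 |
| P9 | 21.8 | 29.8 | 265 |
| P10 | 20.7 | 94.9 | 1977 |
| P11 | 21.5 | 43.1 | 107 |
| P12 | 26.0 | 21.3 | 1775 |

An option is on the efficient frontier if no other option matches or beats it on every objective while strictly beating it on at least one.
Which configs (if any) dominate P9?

none

P1: worse on read latency (22.2 vs 21.8).
P2: worse on cost (536 vs 265).
P3: worse on write latency (38.6 vs 29.8).
P4: worse on cost (1268 vs 265).
P5: worse on write latency (45.4 vs 29.8).
P6: worse on read latency (44.4 vs 21.8).
P7: worse on cost (934 vs 265).
P8: worse on write latency (63.7 vs 29.8).
P10: worse on write latency (94.9 vs 29.8).
P11: worse on write latency (43.1 vs 29.8).
P12: worse on read latency (26.0 vs 21.8).
No option dominates P9.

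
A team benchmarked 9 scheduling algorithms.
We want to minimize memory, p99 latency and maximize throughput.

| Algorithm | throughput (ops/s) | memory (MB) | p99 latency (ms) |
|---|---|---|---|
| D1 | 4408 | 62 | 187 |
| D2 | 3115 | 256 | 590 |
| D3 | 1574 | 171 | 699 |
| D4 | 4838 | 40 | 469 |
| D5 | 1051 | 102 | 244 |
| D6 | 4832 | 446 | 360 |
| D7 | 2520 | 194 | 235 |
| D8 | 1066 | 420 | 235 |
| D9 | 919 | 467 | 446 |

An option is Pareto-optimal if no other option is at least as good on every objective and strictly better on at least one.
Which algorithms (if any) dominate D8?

D1: throughput 4408≥1066, memory 62≤420, p99 latency 187≤235 — dominates D8.
D7: throughput 2520≥1066, memory 194≤420, p99 latency 235≤235 — dominates D8.
Others (D2, D3, D4, D5, D6, D9) are each worse than D8 on at least one objective.

D1, D7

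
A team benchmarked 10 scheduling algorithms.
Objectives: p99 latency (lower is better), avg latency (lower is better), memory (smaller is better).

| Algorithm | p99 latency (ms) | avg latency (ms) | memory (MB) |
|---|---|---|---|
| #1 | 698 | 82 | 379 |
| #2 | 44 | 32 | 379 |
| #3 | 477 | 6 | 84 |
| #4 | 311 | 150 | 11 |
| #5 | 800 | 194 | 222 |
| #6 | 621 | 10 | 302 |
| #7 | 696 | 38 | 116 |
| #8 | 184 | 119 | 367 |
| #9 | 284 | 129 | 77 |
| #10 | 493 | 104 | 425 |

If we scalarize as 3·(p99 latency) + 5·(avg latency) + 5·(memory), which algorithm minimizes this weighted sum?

#1: 3·698 + 5·82 + 5·379 = 4399
#2: 3·44 + 5·32 + 5·379 = 2187
#3: 3·477 + 5·6 + 5·84 = 1881
#4: 3·311 + 5·150 + 5·11 = 1738
#5: 3·800 + 5·194 + 5·222 = 4480
#6: 3·621 + 5·10 + 5·302 = 3423
#7: 3·696 + 5·38 + 5·116 = 2858
#8: 3·184 + 5·119 + 5·367 = 2982
#9: 3·284 + 5·129 + 5·77 = 1882
#10: 3·493 + 5·104 + 5·425 = 4124
Lowest: #4 at 1738.

#4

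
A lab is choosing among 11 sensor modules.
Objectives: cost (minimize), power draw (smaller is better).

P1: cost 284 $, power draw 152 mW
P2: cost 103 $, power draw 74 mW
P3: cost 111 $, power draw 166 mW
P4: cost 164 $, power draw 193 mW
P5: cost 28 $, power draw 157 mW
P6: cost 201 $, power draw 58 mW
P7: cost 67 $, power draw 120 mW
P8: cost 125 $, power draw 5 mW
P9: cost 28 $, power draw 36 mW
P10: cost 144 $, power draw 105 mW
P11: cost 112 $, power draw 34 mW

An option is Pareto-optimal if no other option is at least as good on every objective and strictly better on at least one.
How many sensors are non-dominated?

3

P1: dominated by P2 (cost 103≤284, power draw 74≤152).
P2: dominated by P9 (cost 28≤103, power draw 36≤74).
P3: dominated by P2 (cost 103≤111, power draw 74≤166).
P4: dominated by P2 (cost 103≤164, power draw 74≤193).
P5: dominated by P9 (cost 28≤28, power draw 36≤157).
P6: dominated by P8 (cost 125≤201, power draw 5≤58).
P7: dominated by P9 (cost 28≤67, power draw 36≤120).
P8: not dominated (best power draw).
P9: not dominated.
P10: dominated by P2 (cost 103≤144, power draw 74≤105).
P11: not dominated.
Pareto-optimal: P8, P9, P11 → 3.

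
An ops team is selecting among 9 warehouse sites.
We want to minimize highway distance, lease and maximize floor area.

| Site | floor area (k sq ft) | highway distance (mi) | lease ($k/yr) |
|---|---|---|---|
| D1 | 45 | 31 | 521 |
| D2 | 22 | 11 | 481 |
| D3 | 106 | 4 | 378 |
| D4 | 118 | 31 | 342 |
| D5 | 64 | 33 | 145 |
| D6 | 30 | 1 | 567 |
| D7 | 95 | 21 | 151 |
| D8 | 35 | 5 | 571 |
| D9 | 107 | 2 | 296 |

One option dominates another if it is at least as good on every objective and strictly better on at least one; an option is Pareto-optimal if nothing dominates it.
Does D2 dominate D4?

No

D2 vs D4: D2 is worse on floor area (22 vs 118), so it does not dominate D4.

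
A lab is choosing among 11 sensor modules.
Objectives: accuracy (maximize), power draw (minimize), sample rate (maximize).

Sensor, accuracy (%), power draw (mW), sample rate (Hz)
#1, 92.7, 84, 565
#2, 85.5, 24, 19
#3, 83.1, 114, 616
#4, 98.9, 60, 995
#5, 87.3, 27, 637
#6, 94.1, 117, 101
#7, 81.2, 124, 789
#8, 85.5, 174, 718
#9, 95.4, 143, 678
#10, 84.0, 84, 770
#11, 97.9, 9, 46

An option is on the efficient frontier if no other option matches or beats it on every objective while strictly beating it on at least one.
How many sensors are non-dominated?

#1: dominated by #4 (accuracy 98.9≥92.7, power draw 60≤84, sample rate 995≥565).
#2: dominated by #11 (accuracy 97.9≥85.5, power draw 9≤24, sample rate 46≥19).
#3: dominated by #4 (accuracy 98.9≥83.1, power draw 60≤114, sample rate 995≥616).
#4: not dominated (best accuracy).
#5: not dominated.
#6: dominated by #4 (accuracy 98.9≥94.1, power draw 60≤117, sample rate 995≥101).
#7: dominated by #4 (accuracy 98.9≥81.2, power draw 60≤124, sample rate 995≥789).
#8: dominated by #4 (accuracy 98.9≥85.5, power draw 60≤174, sample rate 995≥718).
#9: dominated by #4 (accuracy 98.9≥95.4, power draw 60≤143, sample rate 995≥678).
#10: dominated by #4 (accuracy 98.9≥84.0, power draw 60≤84, sample rate 995≥770).
#11: not dominated (best power draw).
Pareto-optimal: #4, #5, #11 → 3.

3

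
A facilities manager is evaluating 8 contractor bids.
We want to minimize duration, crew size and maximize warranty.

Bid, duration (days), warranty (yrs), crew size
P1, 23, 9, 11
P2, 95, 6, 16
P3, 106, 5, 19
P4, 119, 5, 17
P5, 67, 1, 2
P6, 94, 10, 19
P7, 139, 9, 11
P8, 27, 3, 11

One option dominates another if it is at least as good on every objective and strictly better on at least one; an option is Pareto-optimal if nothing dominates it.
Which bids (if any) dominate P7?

P1: duration 23≤139, warranty 9≥9, crew size 11≤11 — dominates P7.
Others (P2, P3, P4, P5, P6, P8) are each worse than P7 on at least one objective.

P1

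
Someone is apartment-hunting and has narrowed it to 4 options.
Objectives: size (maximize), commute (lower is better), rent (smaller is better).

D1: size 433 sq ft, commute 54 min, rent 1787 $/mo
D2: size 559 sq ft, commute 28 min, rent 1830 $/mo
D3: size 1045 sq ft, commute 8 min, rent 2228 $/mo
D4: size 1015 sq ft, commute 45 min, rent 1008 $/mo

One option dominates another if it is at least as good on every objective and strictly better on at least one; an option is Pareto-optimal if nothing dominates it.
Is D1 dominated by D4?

Yes

D4 vs D1: size 1015≥433, commute 45≤54, rent 1008≤1787 — D4 is at least as good on every objective with at least one strict improvement.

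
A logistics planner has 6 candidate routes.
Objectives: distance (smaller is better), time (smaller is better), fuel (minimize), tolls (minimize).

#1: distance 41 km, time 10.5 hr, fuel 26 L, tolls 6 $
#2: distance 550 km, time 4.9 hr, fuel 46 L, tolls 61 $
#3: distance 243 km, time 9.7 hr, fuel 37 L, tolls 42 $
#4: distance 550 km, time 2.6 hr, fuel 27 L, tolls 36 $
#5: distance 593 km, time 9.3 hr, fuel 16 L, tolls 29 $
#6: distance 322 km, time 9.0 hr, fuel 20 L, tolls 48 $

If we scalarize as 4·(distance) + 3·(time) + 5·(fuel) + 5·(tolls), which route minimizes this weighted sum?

#1: 4·41 + 3·10.5 + 5·26 + 5·6 = 355.5
#2: 4·550 + 3·4.9 + 5·46 + 5·61 = 2749.7
#3: 4·243 + 3·9.7 + 5·37 + 5·42 = 1396.1
#4: 4·550 + 3·2.6 + 5·27 + 5·36 = 2522.8
#5: 4·593 + 3·9.3 + 5·16 + 5·29 = 2624.9
#6: 4·322 + 3·9.0 + 5·20 + 5·48 = 1655.0
Lowest: #1 at 355.5.

#1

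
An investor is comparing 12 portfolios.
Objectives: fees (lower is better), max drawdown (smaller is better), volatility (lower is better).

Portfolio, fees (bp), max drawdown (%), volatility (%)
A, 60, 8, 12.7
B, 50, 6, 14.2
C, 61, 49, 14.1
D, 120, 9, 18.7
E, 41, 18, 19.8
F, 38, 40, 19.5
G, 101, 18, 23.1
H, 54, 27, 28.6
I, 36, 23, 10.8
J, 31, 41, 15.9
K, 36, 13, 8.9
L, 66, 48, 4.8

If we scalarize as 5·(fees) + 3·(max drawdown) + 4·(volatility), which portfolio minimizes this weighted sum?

A: 5·60 + 3·8 + 4·12.7 = 374.8
B: 5·50 + 3·6 + 4·14.2 = 324.8
C: 5·61 + 3·49 + 4·14.1 = 508.4
D: 5·120 + 3·9 + 4·18.7 = 701.8
E: 5·41 + 3·18 + 4·19.8 = 338.2
F: 5·38 + 3·40 + 4·19.5 = 388.0
G: 5·101 + 3·18 + 4·23.1 = 651.4
H: 5·54 + 3·27 + 4·28.6 = 465.4
I: 5·36 + 3·23 + 4·10.8 = 292.2
J: 5·31 + 3·41 + 4·15.9 = 341.6
K: 5·36 + 3·13 + 4·8.9 = 254.6
L: 5·66 + 3·48 + 4·4.8 = 493.2
Lowest: K at 254.6.

K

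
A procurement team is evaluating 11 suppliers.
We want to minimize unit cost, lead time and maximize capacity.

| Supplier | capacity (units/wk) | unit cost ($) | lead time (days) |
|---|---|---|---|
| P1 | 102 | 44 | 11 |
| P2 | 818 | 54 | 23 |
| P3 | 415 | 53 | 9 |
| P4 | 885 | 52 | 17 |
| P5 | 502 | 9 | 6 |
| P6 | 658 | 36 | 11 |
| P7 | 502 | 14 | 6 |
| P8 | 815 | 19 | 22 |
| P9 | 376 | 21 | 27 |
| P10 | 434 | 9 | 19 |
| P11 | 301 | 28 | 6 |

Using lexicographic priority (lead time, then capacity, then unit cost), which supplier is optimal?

First minimize lead time: best is 6, kept {P5, P7, P11}.
Then maximize capacity: best is 502, kept {P5, P7}.
Then minimize unit cost: best is 9, kept {P5}.

P5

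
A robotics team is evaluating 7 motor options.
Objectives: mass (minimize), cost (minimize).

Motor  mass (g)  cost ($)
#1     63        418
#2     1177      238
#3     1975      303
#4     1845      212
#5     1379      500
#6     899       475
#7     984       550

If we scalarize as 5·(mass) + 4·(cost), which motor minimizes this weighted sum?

#1: 5·63 + 4·418 = 1987
#2: 5·1177 + 4·238 = 6837
#3: 5·1975 + 4·303 = 11087
#4: 5·1845 + 4·212 = 10073
#5: 5·1379 + 4·500 = 8895
#6: 5·899 + 4·475 = 6395
#7: 5·984 + 4·550 = 7120
Lowest: #1 at 1987.

#1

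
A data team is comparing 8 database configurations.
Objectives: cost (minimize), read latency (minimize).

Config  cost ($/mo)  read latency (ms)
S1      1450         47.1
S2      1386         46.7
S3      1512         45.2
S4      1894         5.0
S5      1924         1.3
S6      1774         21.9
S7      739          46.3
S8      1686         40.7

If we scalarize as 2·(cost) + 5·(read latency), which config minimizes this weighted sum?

S1: 2·1450 + 5·47.1 = 3135.5
S2: 2·1386 + 5·46.7 = 3005.5
S3: 2·1512 + 5·45.2 = 3250.0
S4: 2·1894 + 5·5.0 = 3813.0
S5: 2·1924 + 5·1.3 = 3854.5
S6: 2·1774 + 5·21.9 = 3657.5
S7: 2·739 + 5·46.3 = 1709.5
S8: 2·1686 + 5·40.7 = 3575.5
Lowest: S7 at 1709.5.

S7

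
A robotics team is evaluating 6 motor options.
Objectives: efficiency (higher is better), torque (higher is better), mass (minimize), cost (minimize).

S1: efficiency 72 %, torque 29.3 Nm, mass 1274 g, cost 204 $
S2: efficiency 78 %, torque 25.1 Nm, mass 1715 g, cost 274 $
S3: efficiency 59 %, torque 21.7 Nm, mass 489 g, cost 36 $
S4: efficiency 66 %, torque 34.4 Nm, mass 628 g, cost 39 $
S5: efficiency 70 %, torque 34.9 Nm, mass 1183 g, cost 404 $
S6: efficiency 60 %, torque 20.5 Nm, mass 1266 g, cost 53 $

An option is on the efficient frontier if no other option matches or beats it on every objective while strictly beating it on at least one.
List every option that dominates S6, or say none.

S4

S4: efficiency 66≥60, torque 34.4≥20.5, mass 628≤1266, cost 39≤53 — dominates S6.
Others (S1, S2, S3, S5) are each worse than S6 on at least one objective.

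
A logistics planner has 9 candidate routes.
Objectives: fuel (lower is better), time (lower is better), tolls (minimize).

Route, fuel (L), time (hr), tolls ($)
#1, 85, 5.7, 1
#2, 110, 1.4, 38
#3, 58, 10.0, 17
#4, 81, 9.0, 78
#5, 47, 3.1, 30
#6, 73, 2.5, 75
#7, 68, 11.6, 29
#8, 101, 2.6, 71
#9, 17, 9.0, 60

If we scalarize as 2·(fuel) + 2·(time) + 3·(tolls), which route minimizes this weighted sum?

#1

#1: 2·85 + 2·5.7 + 3·1 = 184.4
#2: 2·110 + 2·1.4 + 3·38 = 336.8
#3: 2·58 + 2·10.0 + 3·17 = 187.0
#4: 2·81 + 2·9.0 + 3·78 = 414.0
#5: 2·47 + 2·3.1 + 3·30 = 190.2
#6: 2·73 + 2·2.5 + 3·75 = 376.0
#7: 2·68 + 2·11.6 + 3·29 = 246.2
#8: 2·101 + 2·2.6 + 3·71 = 420.2
#9: 2·17 + 2·9.0 + 3·60 = 232.0
Lowest: #1 at 184.4.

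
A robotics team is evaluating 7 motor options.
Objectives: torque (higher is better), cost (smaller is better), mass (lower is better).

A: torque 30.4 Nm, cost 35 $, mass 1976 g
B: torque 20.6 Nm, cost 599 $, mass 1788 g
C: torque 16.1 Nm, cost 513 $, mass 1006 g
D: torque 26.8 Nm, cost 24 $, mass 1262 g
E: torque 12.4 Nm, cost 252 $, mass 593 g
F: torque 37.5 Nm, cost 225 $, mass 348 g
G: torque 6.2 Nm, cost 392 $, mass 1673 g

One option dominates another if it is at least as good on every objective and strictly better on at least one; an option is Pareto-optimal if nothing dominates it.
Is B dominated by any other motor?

D vs B: torque 26.8≥20.6, cost 24≤599, mass 1262≤1788 — D is at least as good on every objective and strictly better on at least one, so D dominates B.

Yes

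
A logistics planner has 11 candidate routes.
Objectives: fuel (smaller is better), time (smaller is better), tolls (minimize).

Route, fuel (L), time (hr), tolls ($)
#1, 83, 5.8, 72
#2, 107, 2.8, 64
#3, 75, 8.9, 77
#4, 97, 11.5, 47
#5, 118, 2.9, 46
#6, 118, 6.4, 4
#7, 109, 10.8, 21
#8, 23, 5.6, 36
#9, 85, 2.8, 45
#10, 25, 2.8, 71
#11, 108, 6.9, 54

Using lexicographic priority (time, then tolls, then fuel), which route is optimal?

#9

First minimize time: best is 2.8, kept {#2, #9, #10}.
Then minimize tolls: best is 45, kept {#9}.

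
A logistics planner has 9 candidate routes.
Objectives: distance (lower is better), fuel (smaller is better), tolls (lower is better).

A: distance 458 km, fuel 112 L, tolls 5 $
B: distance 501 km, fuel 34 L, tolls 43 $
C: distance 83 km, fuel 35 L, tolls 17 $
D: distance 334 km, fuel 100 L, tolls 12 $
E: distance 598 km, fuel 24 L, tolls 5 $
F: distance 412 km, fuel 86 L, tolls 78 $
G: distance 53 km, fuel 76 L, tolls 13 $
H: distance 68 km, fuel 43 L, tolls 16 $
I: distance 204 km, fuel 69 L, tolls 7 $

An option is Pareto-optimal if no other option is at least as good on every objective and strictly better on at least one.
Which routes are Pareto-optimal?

A: not dominated.
B: not dominated.
C: not dominated.
D: dominated by I (distance 204≤334, fuel 69≤100, tolls 7≤12).
E: not dominated (best fuel).
F: dominated by C (distance 83≤412, fuel 35≤86, tolls 17≤78).
G: not dominated (best distance).
H: not dominated.
I: not dominated.

A, B, C, E, G, H, I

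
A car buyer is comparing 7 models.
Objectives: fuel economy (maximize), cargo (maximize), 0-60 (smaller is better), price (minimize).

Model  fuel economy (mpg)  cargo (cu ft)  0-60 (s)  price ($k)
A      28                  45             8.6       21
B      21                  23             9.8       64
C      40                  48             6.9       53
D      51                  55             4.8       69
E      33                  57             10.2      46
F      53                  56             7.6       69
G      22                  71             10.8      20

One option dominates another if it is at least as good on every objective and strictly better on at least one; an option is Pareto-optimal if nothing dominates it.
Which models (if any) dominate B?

A: fuel economy 28≥21, cargo 45≥23, 0-60 8.6≤9.8, price 21≤64 — dominates B.
C: fuel economy 40≥21, cargo 48≥23, 0-60 6.9≤9.8, price 53≤64 — dominates B.
Others (D, E, F, G) are each worse than B on at least one objective.

A, C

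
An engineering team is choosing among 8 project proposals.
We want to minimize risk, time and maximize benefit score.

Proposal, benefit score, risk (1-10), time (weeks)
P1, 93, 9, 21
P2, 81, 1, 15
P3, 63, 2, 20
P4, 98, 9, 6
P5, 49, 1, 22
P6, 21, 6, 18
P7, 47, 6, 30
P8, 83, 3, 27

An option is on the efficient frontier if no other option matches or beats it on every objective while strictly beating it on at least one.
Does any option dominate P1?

P4 vs P1: benefit score 98≥93, risk 9≤9, time 6≤21 — P4 is at least as good on every objective and strictly better on at least one, so P4 dominates P1.

Yes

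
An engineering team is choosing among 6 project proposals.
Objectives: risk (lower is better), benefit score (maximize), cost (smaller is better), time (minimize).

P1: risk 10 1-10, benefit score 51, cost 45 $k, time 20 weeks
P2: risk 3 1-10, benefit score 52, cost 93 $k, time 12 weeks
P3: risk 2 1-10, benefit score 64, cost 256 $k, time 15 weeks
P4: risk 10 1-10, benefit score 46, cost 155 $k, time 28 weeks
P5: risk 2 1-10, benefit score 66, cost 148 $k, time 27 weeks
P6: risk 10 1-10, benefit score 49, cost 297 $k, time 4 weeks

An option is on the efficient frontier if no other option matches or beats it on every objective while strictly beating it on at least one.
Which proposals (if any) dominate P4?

P1: risk 10≤10, benefit score 51≥46, cost 45≤155, time 20≤28 — dominates P4.
P2: risk 3≤10, benefit score 52≥46, cost 93≤155, time 12≤28 — dominates P4.
P5: risk 2≤10, benefit score 66≥46, cost 148≤155, time 27≤28 — dominates P4.
Others (P3, P6) are each worse than P4 on at least one objective.

P1, P2, P5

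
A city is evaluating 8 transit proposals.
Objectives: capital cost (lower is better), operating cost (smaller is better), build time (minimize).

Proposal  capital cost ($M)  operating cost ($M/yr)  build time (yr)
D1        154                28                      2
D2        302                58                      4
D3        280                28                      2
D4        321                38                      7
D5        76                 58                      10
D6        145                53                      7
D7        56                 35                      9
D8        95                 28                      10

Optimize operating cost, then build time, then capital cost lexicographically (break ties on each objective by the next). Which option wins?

D1

First minimize operating cost: best is 28, kept {D1, D3, D8}.
Then minimize build time: best is 2, kept {D1, D3}.
Then minimize capital cost: best is 154, kept {D1}.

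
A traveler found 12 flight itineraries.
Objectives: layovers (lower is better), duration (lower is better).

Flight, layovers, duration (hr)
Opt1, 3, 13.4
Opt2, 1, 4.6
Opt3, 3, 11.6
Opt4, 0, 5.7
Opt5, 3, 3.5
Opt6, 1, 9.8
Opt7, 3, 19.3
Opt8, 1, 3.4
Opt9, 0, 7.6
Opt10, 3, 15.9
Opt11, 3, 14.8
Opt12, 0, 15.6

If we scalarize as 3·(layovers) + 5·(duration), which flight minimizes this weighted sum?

Opt1: 3·3 + 5·13.4 = 76.0
Opt2: 3·1 + 5·4.6 = 26.0
Opt3: 3·3 + 5·11.6 = 67.0
Opt4: 3·0 + 5·5.7 = 28.5
Opt5: 3·3 + 5·3.5 = 26.5
Opt6: 3·1 + 5·9.8 = 52.0
Opt7: 3·3 + 5·19.3 = 105.5
Opt8: 3·1 + 5·3.4 = 20.0
Opt9: 3·0 + 5·7.6 = 38.0
Opt10: 3·3 + 5·15.9 = 88.5
Opt11: 3·3 + 5·14.8 = 83.0
Opt12: 3·0 + 5·15.6 = 78.0
Lowest: Opt8 at 20.0.

Opt8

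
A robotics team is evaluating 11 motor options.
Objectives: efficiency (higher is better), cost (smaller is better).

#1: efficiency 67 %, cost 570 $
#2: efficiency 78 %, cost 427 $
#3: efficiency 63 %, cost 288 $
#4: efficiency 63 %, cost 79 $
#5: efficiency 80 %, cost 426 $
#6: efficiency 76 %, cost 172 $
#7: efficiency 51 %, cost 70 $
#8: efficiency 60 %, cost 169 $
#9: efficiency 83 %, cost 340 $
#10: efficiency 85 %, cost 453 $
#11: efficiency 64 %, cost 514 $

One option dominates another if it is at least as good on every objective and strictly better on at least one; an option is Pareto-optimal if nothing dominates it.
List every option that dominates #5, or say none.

#9

#9: efficiency 83≥80, cost 340≤426 — dominates #5.
Others (#1, #2, #3, #4, #6, #7, #8, #10, #11) are each worse than #5 on at least one objective.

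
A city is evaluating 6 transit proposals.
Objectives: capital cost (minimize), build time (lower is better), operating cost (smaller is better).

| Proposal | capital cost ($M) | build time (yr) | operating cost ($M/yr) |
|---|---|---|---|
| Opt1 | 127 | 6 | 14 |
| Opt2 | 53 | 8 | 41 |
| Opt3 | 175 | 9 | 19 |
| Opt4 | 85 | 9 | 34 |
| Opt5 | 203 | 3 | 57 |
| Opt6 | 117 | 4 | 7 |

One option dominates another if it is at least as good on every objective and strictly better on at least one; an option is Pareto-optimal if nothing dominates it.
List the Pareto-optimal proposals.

Opt1: dominated by Opt6 (capital cost 117≤127, build time 4≤6, operating cost 7≤14).
Opt2: not dominated (best capital cost).
Opt3: dominated by Opt1 (capital cost 127≤175, build time 6≤9, operating cost 14≤19).
Opt4: not dominated.
Opt5: not dominated (best build time).
Opt6: not dominated (best operating cost).

Opt2, Opt4, Opt5, Opt6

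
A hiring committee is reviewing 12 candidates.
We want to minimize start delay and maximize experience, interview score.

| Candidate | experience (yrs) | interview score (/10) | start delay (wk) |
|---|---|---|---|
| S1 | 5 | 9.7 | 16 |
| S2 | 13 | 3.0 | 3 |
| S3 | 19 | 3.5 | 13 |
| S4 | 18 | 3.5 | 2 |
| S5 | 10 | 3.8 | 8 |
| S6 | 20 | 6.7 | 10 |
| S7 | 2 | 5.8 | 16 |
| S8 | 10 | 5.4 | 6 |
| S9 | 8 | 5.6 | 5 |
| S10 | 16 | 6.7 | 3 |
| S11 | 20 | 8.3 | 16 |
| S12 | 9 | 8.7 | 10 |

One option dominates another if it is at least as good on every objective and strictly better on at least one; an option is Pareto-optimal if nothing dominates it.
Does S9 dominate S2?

S9 vs S2: S9 is worse on experience (8 vs 13), so it does not dominate S2.

No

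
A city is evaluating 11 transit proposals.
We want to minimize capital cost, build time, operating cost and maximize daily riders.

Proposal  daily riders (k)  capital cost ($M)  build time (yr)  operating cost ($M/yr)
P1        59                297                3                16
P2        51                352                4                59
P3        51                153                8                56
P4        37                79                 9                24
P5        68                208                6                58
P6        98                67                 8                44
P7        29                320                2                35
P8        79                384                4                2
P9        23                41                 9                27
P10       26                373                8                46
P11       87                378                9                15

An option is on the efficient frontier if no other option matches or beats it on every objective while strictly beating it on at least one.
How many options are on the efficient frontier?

8

P1: not dominated.
P2: dominated by P1 (daily riders 59≥51, capital cost 297≤352, build time 3≤4, operating cost 16≤59).
P3: dominated by P6 (daily riders 98≥51, capital cost 67≤153, build time 8≤8, operating cost 44≤56).
P4: not dominated.
P5: not dominated.
P6: not dominated (best daily riders).
P7: not dominated (best build time).
P8: not dominated (best operating cost).
P9: not dominated (best capital cost).
P10: dominated by P1 (daily riders 59≥26, capital cost 297≤373, build time 3≤8, operating cost 16≤46).
P11: not dominated.
Pareto-optimal: P1, P4, P5, P6, P7, P8, P9, P11 → 8.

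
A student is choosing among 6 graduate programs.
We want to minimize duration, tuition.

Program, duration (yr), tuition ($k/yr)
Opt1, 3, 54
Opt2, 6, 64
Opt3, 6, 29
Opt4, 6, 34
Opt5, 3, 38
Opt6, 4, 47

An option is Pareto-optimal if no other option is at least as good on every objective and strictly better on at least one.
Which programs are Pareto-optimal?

Opt1: dominated by Opt5 (duration 3≤3, tuition 38≤54).
Opt2: dominated by Opt1 (duration 3≤6, tuition 54≤64).
Opt3: not dominated (best tuition).
Opt4: dominated by Opt3 (duration 6≤6, tuition 29≤34).
Opt5: not dominated.
Opt6: dominated by Opt5 (duration 3≤4, tuition 38≤47).

Opt3, Opt5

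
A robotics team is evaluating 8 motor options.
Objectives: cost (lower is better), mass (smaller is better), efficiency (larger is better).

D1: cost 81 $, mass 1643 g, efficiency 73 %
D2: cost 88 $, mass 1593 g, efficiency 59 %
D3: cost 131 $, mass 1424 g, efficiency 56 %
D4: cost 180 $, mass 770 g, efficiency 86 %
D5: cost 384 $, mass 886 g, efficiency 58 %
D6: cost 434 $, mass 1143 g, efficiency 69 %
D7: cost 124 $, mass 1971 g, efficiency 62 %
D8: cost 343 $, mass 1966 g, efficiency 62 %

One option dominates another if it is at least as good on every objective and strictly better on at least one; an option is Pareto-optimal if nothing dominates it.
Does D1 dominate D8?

D1 vs D8: cost 81≤343, mass 1643≤1966, efficiency 73≥62 — D1 is at least as good on every objective with at least one strict improvement.

Yes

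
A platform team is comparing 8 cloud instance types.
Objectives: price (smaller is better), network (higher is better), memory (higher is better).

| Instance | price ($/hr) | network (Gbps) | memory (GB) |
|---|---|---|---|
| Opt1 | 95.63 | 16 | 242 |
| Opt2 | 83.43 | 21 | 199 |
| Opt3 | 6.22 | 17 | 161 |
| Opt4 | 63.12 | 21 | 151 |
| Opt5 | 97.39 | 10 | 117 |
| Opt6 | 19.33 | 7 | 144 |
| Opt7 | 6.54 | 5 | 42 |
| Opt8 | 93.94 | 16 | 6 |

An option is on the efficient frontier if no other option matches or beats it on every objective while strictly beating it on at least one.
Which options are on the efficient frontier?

Opt1, Opt2, Opt3, Opt4

Opt1: not dominated (best memory).
Opt2: not dominated.
Opt3: not dominated (best price).
Opt4: not dominated.
Opt5: dominated by Opt1 (price 95.63≤97.39, network 16≥10, memory 242≥117).
Opt6: dominated by Opt3 (price 6.22≤19.33, network 17≥7, memory 161≥144).
Opt7: dominated by Opt3 (price 6.22≤6.54, network 17≥5, memory 161≥42).
Opt8: dominated by Opt2 (price 83.43≤93.94, network 21≥16, memory 199≥6).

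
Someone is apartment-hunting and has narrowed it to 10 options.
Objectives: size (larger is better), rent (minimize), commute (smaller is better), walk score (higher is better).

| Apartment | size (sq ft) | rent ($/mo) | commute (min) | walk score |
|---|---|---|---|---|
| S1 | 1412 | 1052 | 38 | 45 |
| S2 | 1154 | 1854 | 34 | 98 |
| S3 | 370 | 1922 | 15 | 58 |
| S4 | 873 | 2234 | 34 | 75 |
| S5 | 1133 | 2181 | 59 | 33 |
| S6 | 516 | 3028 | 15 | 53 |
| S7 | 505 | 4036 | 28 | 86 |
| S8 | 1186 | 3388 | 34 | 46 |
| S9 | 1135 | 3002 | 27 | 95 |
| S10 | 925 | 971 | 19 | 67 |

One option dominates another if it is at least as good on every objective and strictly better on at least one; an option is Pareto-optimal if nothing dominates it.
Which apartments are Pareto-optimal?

S1, S2, S3, S6, S8, S9, S10

S1: not dominated (best size).
S2: not dominated (best walk score).
S3: not dominated.
S4: dominated by S2 (size 1154≥873, rent 1854≤2234, commute 34≤34, walk score 98≥75).
S5: dominated by S1 (size 1412≥1133, rent 1052≤2181, commute 38≤59, walk score 45≥33).
S6: not dominated.
S7: dominated by S9 (size 1135≥505, rent 3002≤4036, commute 27≤28, walk score 95≥86).
S8: not dominated.
S9: not dominated.
S10: not dominated (best rent).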